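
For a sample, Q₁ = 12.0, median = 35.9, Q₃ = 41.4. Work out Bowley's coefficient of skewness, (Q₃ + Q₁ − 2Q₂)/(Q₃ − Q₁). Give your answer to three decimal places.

-0.626

numerator: Q₃ + Q₁ − 2Q₂ = 41.4 + 12.0 − 2×35.9 = -18.4000
denominator: Q₃ − Q₁ = 41.4 − 12.0 = 29.4000
Bowley skewness = -18.4000 / 29.4000 ≈ -0.626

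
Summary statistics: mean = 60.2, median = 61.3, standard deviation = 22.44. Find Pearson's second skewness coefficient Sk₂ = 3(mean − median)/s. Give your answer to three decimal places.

Sk₂ = 3(60.2 − 61.3) / 22.44 = 3 × -1.1000 / 22.44
    = -3.3000 / 22.44 ≈ -0.147

-0.147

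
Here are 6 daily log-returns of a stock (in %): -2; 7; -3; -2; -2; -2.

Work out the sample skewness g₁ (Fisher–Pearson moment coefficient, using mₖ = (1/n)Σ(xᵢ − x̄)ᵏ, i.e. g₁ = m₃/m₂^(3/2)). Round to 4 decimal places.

x̄ = (-2 + 7 - 3 - 2 - 2 - 2) / 6 = -0.6667
deviations (xᵢ − x̄): -1.3333, 7.6667, -2.3333, -1.3333, -1.3333, -1.3333
Σ(xᵢ − x̄)² = 71.3333 ⇒ m₂ = 71.3333/6 = 11.88889
Σ(xᵢ − x̄)³ = 428.4444 ⇒ m₃ = 428.4444/6 = 71.40741
m₂^(3/2) = 11.88889^(1.5) = 40.99321
g₁ = m₃ / m₂^(3/2) = 71.40741 / 40.99321 ≈ 1.7419

1.7419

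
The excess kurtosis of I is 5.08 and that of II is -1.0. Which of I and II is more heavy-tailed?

Higher excess kurtosis ⇒ heavier tails relative to the normal distribution.
5.08 vs -1.0: the larger is 5.08, so I has heavier tails. (I is leptokurtic — heavier-than-normal tails; the other is platykurtic.)

I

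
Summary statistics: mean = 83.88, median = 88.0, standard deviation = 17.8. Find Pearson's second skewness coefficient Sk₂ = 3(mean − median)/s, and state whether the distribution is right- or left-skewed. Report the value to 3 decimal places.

-0.694, left-skewed

Sk₂ = 3(83.88 − 88.0) / 17.8 = 3 × -4.1200 / 17.8
    = -12.3600 / 17.8 ≈ -0.694
Sk₂ < 0 ⇒ mean < median ⇒ left-skewed (negative skew).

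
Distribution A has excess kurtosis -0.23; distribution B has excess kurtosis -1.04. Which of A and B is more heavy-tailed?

Higher excess kurtosis ⇒ heavier tails relative to the normal distribution.
-0.23 vs -1.04: the larger is -0.23, so A has heavier tails.

A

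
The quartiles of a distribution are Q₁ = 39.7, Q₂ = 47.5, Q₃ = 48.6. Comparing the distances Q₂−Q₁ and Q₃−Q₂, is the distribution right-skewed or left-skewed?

Q₂ − Q₁ = 7.8;  Q₃ − Q₂ = 1.1
Q₂ − Q₁ > Q₃ − Q₂ ⇒ the lower half is more spread out ⇒ left-skewed.

left-skewed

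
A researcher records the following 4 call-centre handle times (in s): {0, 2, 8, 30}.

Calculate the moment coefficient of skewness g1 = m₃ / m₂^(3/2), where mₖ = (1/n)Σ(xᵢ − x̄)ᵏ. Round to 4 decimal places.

0.9574

x̄ = (0 + 2 + 8 + 30) / 4 = 10.0000
deviations (xᵢ − x̄): -10.0000, -8.0000, -2.0000, 20.0000
Σ(xᵢ − x̄)² = 568.0000 ⇒ m₂ = 568.0000/4 = 142.00000
Σ(xᵢ − x̄)³ = 6480.0000 ⇒ m₃ = 6480.0000/4 = 1620.00000
m₂^(3/2) = 142.00000^(1.5) = 1692.12529
g1 = m₃ / m₂^(3/2) = 1620.00000 / 1692.12529 ≈ 0.9574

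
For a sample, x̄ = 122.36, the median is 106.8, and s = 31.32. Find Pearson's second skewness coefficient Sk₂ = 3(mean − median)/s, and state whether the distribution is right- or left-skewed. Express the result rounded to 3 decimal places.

1.490, right-skewed

Sk₂ = 3(122.36 − 106.8) / 31.32 = 3 × 15.5600 / 31.32
    = 46.6800 / 31.32 ≈ 1.490
Sk₂ > 0 ⇒ mean > median ⇒ right-skewed (positive skew).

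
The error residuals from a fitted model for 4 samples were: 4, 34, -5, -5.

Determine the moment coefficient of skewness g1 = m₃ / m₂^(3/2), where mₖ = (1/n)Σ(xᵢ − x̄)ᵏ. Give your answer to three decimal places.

0.986

x̄ = (4 + 34 - 5 - 5) / 4 = 7.0000
deviations (xᵢ − x̄): -3.0000, 27.0000, -12.0000, -12.0000
Σ(xᵢ − x̄)² = 1026.0000 ⇒ m₂ = 1026.0000/4 = 256.50000
Σ(xᵢ − x̄)³ = 16200.0000 ⇒ m₃ = 16200.0000/4 = 4050.00000
m₂^(3/2) = 256.50000^(1.5) = 4108.00586
g1 = m₃ / m₂^(3/2) = 4050.00000 / 4108.00586 ≈ 0.986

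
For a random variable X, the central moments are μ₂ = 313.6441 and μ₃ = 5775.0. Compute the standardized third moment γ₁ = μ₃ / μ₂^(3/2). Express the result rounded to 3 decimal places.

σ = √μ₂ = √313.6441 = 17.71000
σ³ = μ₂^(3/2) = 5554.63701
γ₁ = μ₃/σ³ = 5775.0 / 5554.63701 ≈ 1.040

1.040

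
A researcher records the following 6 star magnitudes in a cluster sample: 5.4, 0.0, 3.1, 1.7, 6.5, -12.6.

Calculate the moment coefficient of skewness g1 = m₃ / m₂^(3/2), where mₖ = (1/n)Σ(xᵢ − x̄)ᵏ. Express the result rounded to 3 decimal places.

-1.337

x̄ = (5.4 + 0.0 + 3.1 + 1.7 + 6.5 - 12.6) / 6 = 0.6833
deviations (xᵢ − x̄): 4.7167, -0.6833, 2.4167, 1.0167, 5.8167, -13.2833
Σ(xᵢ − x̄)² = 239.8683 ⇒ m₂ = 239.8683/6 = 39.97806
Σ(xᵢ − x̄)³ = -2027.2276 ⇒ m₃ = -2027.2276/6 = -337.87126
m₂^(3/2) = 39.97806^(1.5) = 252.77406
g1 = m₃ / m₂^(3/2) = -337.87126 / 252.77406 ≈ -1.337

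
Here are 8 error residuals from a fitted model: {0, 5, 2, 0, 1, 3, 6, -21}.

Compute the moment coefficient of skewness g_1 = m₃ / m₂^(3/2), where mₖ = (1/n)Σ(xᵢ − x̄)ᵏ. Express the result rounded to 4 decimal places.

-1.9689

x̄ = (0 + 5 + 2 + 0 + 1 + 3 + 6 - 21) / 8 = -0.5000
deviations (xᵢ − x̄): 0.5000, 5.5000, 2.5000, 0.5000, 1.5000, 3.5000, 6.5000, -20.5000
Σ(xᵢ − x̄)² = 514.0000 ⇒ m₂ = 514.0000/8 = 64.25000
Σ(xᵢ − x̄)³ = -8112.0000 ⇒ m₃ = -8112.0000/8 = -1014.00000
m₂^(3/2) = 64.25000^(1.5) = 515.00293
g_1 = m₃ / m₂^(3/2) = -1014.00000 / 515.00293 ≈ -1.9689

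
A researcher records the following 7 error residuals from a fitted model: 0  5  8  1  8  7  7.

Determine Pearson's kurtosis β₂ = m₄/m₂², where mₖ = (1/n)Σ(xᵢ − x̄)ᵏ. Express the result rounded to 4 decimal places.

1.8028

x̄ = 5.1429
Σ(xᵢ − x̄)² = 66.8571 ⇒ m₂ = 9.55102
Σ(xᵢ − x̄)⁴ = 1151.1953 ⇒ m₄ = 164.45648
m₂² = 91.22199
β₂ = m₄/m₂² = 164.45648 / 91.22199 ≈ 1.8028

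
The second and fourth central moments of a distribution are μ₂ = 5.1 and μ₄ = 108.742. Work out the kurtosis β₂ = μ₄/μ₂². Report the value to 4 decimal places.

4.1808

μ₂² = 5.1² = 26.01000
μ₄/μ₂² = 108.742 / 26.01000 = 4.18078
β₂ ≈ 4.1808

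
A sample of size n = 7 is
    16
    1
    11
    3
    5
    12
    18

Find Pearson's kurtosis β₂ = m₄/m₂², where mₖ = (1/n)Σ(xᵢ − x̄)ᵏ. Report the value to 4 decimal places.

1.5231

x̄ = 9.4286
Σ(xᵢ − x̄)² = 257.7143 ⇒ m₂ = 36.81633
Σ(xᵢ − x̄)⁴ = 14451.7201 ⇒ m₄ = 2064.53145
m₂² = 1355.44190
β₂ = m₄/m₂² = 2064.53145 / 1355.44190 ≈ 1.5231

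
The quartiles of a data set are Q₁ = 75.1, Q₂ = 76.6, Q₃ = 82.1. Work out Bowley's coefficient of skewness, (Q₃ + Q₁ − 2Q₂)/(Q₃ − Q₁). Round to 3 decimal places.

0.571

numerator: Q₃ + Q₁ − 2Q₂ = 82.1 + 75.1 − 2×76.6 = 4.0000
denominator: Q₃ − Q₁ = 82.1 − 75.1 = 7.0000
Bowley skewness = 4.0000 / 7.0000 ≈ 0.571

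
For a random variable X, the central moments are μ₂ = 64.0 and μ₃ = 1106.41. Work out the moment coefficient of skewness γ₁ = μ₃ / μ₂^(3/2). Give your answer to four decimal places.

2.1610

σ = √μ₂ = √64.0 = 8.00000
σ³ = μ₂^(3/2) = 512.00000
γ₁ = μ₃/σ³ = 1106.41 / 512.00000 ≈ 2.1610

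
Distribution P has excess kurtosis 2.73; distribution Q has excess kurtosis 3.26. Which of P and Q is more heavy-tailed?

Higher excess kurtosis ⇒ heavier tails relative to the normal distribution.
2.73 vs 3.26: the larger is 3.26, so Q has heavier tails.

Q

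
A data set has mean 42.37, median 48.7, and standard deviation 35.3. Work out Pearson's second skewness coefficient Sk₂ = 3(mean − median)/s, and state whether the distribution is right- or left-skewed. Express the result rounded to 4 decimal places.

-0.5380, left-skewed

Sk₂ = 3(42.37 − 48.7) / 35.3 = 3 × -6.3300 / 35.3
    = -18.9900 / 35.3 ≈ -0.5380
Sk₂ < 0 ⇒ mean < median ⇒ left-skewed (negative skew).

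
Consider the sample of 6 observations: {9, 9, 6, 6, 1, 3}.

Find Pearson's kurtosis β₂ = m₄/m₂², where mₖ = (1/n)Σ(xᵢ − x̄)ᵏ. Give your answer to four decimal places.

x̄ = 5.6667
Σ(xᵢ − x̄)² = 51.3333 ⇒ m₂ = 8.55556
Σ(xᵢ − x̄)⁴ = 771.7778 ⇒ m₄ = 128.62963
m₂² = 73.19753
β₂ = m₄/m₂² = 128.62963 / 73.19753 ≈ 1.7573

1.7573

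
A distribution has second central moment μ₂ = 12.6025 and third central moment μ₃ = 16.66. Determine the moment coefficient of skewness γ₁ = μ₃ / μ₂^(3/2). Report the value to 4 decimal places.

σ = √μ₂ = √12.6025 = 3.55000
σ³ = μ₂^(3/2) = 44.73887
γ₁ = μ₃/σ³ = 16.66 / 44.73887 ≈ 0.3724

0.3724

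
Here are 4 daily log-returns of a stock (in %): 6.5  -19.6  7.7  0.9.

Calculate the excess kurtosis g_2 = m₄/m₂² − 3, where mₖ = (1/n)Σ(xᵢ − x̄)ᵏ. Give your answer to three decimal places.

x̄ = -1.1250
Σ(xᵢ − x̄)² = 481.4475 ⇒ m₂ = 120.36188
Σ(xᵢ − x̄)⁴ = 125965.7214 ⇒ m₄ = 31491.43036
m₂² = 14486.98095
g_2 = m₄/m₂² − 3 = 2.17377 − 3 ≈ -0.826

-0.826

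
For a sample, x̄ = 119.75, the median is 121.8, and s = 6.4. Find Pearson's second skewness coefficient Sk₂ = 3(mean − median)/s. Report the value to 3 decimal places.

-0.961

Sk₂ = 3(119.75 − 121.8) / 6.4 = 3 × -2.0500 / 6.4
    = -6.1500 / 6.4 ≈ -0.961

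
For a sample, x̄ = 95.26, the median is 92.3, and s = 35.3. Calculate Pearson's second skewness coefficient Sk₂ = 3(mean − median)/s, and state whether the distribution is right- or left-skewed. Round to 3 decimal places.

Sk₂ = 3(95.26 − 92.3) / 35.3 = 3 × 2.9600 / 35.3
    = 8.8800 / 35.3 ≈ 0.252
Sk₂ > 0 ⇒ mean > median ⇒ right-skewed (positive skew).

0.252, right-skewed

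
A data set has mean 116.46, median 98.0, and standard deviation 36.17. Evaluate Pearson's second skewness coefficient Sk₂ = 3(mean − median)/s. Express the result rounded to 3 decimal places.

1.531

Sk₂ = 3(116.46 − 98.0) / 36.17 = 3 × 18.4600 / 36.17
    = 55.3800 / 36.17 ≈ 1.531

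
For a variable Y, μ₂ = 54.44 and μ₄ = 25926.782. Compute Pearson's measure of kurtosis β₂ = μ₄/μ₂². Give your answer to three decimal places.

8.748

μ₂² = 54.44² = 2963.71360
μ₄/μ₂² = 25926.782 / 2963.71360 = 8.74807
β₂ ≈ 8.748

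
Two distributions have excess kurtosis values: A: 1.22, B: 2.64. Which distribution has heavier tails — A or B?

Higher excess kurtosis ⇒ heavier tails relative to the normal distribution.
1.22 vs 2.64: the larger is 2.64, so B has heavier tails.

B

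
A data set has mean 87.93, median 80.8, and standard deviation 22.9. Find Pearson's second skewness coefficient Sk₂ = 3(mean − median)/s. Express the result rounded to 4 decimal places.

0.9341

Sk₂ = 3(87.93 − 80.8) / 22.9 = 3 × 7.1300 / 22.9
    = 21.3900 / 22.9 ≈ 0.9341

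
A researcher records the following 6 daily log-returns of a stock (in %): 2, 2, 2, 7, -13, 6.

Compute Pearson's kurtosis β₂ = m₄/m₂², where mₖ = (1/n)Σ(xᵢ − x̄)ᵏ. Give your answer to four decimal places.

3.5805

x̄ = 1.0000
Σ(xᵢ − x̄)² = 260.0000 ⇒ m₂ = 43.33333
Σ(xᵢ − x̄)⁴ = 40340.0000 ⇒ m₄ = 6723.33333
m₂² = 1877.77778
β₂ = m₄/m₂² = 6723.33333 / 1877.77778 ≈ 3.5805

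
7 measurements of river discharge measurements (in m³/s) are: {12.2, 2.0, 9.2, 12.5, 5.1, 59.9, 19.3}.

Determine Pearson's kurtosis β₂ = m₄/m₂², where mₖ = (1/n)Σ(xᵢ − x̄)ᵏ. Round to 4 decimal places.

x̄ = 17.1714
Σ(xᵢ − x̄)² = 2316.2343 ⇒ m₂ = 330.89061
Σ(xᵢ − x̄)⁴ = 3412651.7893 ⇒ m₄ = 487521.68419
m₂² = 109488.59727
β₂ = m₄/m₂² = 487521.68419 / 109488.59727 ≈ 4.4527

4.4527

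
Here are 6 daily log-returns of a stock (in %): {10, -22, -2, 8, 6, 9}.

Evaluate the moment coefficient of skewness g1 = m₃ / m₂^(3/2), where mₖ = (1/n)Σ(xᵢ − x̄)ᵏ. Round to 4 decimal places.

x̄ = (10 - 22 - 2 + 8 + 6 + 9) / 6 = 1.5000
deviations (xᵢ − x̄): 8.5000, -23.5000, -3.5000, 6.5000, 4.5000, 7.5000
Σ(xᵢ − x̄)² = 755.5000 ⇒ m₂ = 755.5000/6 = 125.91667
Σ(xᵢ − x̄)³ = -11619.0000 ⇒ m₃ = -11619.0000/6 = -1936.50000
m₂^(3/2) = 125.91667^(1.5) = 1412.94360
g1 = m₃ / m₂^(3/2) = -1936.50000 / 1412.94360 ≈ -1.3705

-1.3705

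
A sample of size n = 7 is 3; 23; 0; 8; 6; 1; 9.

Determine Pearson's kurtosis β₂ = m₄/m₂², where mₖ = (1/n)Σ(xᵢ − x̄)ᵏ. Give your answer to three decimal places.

x̄ = 7.1429
Σ(xᵢ − x̄)² = 362.8571 ⇒ m₂ = 51.83673
Σ(xᵢ − x̄)⁴ = 67562.2974 ⇒ m₄ = 9651.75677
m₂² = 2687.04706
β₂ = m₄/m₂² = 9651.75677 / 2687.04706 ≈ 3.592

3.592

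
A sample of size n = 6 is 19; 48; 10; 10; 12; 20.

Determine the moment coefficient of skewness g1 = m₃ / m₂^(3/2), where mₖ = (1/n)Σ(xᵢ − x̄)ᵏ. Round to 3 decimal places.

1.440

x̄ = (19 + 48 + 10 + 10 + 12 + 20) / 6 = 19.8333
deviations (xᵢ − x̄): -0.8333, 28.1667, -9.8333, -9.8333, -7.8333, 0.1667
Σ(xᵢ − x̄)² = 1048.8333 ⇒ m₂ = 1048.8333/6 = 174.80556
Σ(xᵢ − x̄)³ = 19963.4444 ⇒ m₃ = 19963.4444/6 = 3327.24074
m₂^(3/2) = 174.80556^(1.5) = 2311.17508
g1 = m₃ / m₂^(3/2) = 3327.24074 / 2311.17508 ≈ 1.440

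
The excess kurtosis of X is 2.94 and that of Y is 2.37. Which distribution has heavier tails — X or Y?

X

Higher excess kurtosis ⇒ heavier tails relative to the normal distribution.
2.94 vs 2.37: the larger is 2.94, so X has heavier tails.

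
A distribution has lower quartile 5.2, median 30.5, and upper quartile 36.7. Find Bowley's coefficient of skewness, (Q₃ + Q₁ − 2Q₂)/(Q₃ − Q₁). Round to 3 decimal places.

numerator: Q₃ + Q₁ − 2Q₂ = 36.7 + 5.2 − 2×30.5 = -19.1000
denominator: Q₃ − Q₁ = 36.7 − 5.2 = 31.5000
Bowley skewness = -19.1000 / 31.5000 ≈ -0.606

-0.606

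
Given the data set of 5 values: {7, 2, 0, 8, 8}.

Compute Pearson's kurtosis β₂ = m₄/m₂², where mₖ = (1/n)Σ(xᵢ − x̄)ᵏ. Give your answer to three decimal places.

x̄ = 5.0000
Σ(xᵢ − x̄)² = 56.0000 ⇒ m₂ = 11.20000
Σ(xᵢ − x̄)⁴ = 884.0000 ⇒ m₄ = 176.80000
m₂² = 125.44000
β₂ = m₄/m₂² = 176.80000 / 125.44000 ≈ 1.409

1.409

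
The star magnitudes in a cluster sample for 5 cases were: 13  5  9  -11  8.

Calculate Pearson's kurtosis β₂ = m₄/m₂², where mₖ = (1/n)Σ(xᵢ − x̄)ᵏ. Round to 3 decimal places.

x̄ = 4.8000
Σ(xᵢ − x̄)² = 344.8000 ⇒ m₂ = 68.96000
Σ(xᵢ − x̄)⁴ = 67257.3760 ⇒ m₄ = 13451.47520
m₂² = 4755.48160
β₂ = m₄/m₂² = 13451.47520 / 4755.48160 ≈ 2.829

2.829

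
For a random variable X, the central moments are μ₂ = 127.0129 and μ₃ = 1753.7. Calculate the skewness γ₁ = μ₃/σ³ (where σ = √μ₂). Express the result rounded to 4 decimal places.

1.2251

σ = √μ₂ = √127.0129 = 11.27000
σ³ = μ₂^(3/2) = 1431.43538
γ₁ = μ₃/σ³ = 1753.7 / 1431.43538 ≈ 1.2251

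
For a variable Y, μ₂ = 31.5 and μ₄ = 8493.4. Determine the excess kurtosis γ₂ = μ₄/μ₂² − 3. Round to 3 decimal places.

μ₂² = 31.5² = 992.25000
μ₄/μ₂² = 8493.4 / 992.25000 = 8.55974
γ₂ = 8.55974 − 3 ≈ 5.560

5.560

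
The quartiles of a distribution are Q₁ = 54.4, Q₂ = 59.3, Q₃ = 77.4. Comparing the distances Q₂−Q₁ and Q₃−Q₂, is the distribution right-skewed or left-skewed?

Q₂ − Q₁ = 4.9;  Q₃ − Q₂ = 18.1
Q₃ − Q₂ > Q₂ − Q₁ ⇒ the upper half is more spread out ⇒ right-skewed.

right-skewed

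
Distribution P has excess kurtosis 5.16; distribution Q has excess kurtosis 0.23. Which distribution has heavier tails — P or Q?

P

Higher excess kurtosis ⇒ heavier tails relative to the normal distribution.
5.16 vs 0.23: the larger is 5.16, so P has heavier tails.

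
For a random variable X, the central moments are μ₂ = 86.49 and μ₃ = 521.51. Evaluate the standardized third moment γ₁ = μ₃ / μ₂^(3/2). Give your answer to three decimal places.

0.648

σ = √μ₂ = √86.49 = 9.30000
σ³ = μ₂^(3/2) = 804.35700
γ₁ = μ₃/σ³ = 521.51 / 804.35700 ≈ 0.648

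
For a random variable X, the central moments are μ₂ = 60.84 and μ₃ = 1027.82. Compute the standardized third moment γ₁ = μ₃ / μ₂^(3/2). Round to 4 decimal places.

σ = √μ₂ = √60.84 = 7.80000
σ³ = μ₂^(3/2) = 474.55200
γ₁ = μ₃/σ³ = 1027.82 / 474.55200 ≈ 2.1659

2.1659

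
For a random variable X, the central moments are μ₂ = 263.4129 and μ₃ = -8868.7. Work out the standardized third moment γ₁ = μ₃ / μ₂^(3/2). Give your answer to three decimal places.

σ = √μ₂ = √263.4129 = 16.23000
σ³ = μ₂^(3/2) = 4275.19137
γ₁ = μ₃/σ³ = -8868.7 / 4275.19137 ≈ -2.074

-2.074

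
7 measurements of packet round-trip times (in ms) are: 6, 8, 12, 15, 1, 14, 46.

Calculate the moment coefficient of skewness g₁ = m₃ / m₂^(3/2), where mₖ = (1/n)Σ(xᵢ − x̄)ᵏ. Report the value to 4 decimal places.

x̄ = (6 + 8 + 12 + 15 + 1 + 14 + 46) / 7 = 14.5714
deviations (xᵢ − x̄): -8.5714, -6.5714, -2.5714, 0.4286, -13.5714, -0.5714, 31.4286
Σ(xᵢ − x̄)² = 1295.7143 ⇒ m₂ = 1295.7143/7 = 185.10204
Σ(xᵢ − x̄)³ = 27613.4694 ⇒ m₃ = 27613.4694/7 = 3944.78134
m₂^(3/2) = 185.10204^(1.5) = 2518.35419
g₁ = m₃ / m₂^(3/2) = 3944.78134 / 2518.35419 ≈ 1.5664

1.5664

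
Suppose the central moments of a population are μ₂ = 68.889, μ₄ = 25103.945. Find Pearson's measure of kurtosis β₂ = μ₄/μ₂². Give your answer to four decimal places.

5.2898

μ₂² = 68.889² = 4745.69432
μ₄/μ₂² = 25103.945 / 4745.69432 = 5.28984
β₂ ≈ 5.2898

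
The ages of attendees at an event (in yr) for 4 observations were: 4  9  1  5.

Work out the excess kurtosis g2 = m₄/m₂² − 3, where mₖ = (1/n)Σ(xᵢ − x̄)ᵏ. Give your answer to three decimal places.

x̄ = 4.7500
Σ(xᵢ − x̄)² = 32.7500 ⇒ m₂ = 8.18750
Σ(xᵢ − x̄)⁴ = 524.3281 ⇒ m₄ = 131.08203
m₂² = 67.03516
g2 = m₄/m₂² − 3 = 1.95542 − 3 ≈ -1.045

-1.045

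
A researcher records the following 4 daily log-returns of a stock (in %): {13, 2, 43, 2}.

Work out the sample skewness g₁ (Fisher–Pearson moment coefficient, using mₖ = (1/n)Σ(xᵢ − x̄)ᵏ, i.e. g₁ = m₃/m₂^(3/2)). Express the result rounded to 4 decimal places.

x̄ = (13 + 2 + 43 + 2) / 4 = 15.0000
deviations (xᵢ − x̄): -2.0000, -13.0000, 28.0000, -13.0000
Σ(xᵢ − x̄)² = 1126.0000 ⇒ m₂ = 1126.0000/4 = 281.50000
Σ(xᵢ − x̄)³ = 17550.0000 ⇒ m₃ = 17550.0000/4 = 4387.50000
m₂^(3/2) = 281.50000^(1.5) = 4722.99623
g₁ = m₃ / m₂^(3/2) = 4387.50000 / 4722.99623 ≈ 0.9290

0.9290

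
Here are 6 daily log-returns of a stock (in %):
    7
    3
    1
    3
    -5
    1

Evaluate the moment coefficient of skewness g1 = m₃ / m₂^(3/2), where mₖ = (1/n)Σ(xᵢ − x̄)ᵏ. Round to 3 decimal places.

-0.506

x̄ = (7 + 3 + 1 + 3 - 5 + 1) / 6 = 1.6667
deviations (xᵢ − x̄): 5.3333, 1.3333, -0.6667, 1.3333, -6.6667, -0.6667
Σ(xᵢ − x̄)² = 77.3333 ⇒ m₂ = 77.3333/6 = 12.88889
Σ(xᵢ − x̄)³ = -140.4444 ⇒ m₃ = -140.4444/6 = -23.40741
m₂^(3/2) = 12.88889^(1.5) = 46.27253
g1 = m₃ / m₂^(3/2) = -23.40741 / 46.27253 ≈ -0.506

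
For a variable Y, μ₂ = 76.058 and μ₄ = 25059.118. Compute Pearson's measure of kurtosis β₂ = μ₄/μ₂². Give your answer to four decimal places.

4.3319

μ₂² = 76.058² = 5784.81936
μ₄/μ₂² = 25059.118 / 5784.81936 = 4.33188
β₂ ≈ 4.3319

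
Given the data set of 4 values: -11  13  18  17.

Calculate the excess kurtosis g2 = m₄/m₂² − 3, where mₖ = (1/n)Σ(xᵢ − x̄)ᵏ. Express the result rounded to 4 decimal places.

-0.7380

x̄ = 9.2500
Σ(xᵢ − x̄)² = 560.7500 ⇒ m₂ = 140.18750
Σ(xᵢ − x̄)⁴ = 177818.3281 ⇒ m₄ = 44454.58203
m₂² = 19652.53516
g2 = m₄/m₂² − 3 = 2.26203 − 3 ≈ -0.7380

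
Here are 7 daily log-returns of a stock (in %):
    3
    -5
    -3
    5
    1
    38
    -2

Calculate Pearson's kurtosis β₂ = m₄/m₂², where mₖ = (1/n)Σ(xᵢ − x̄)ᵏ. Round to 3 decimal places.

4.668

x̄ = 5.2857
Σ(xᵢ − x̄)² = 1321.4286 ⇒ m₂ = 188.77551
Σ(xᵢ − x̄)⁴ = 1164468.7988 ⇒ m₄ = 166352.68555
m₂² = 35636.19325
β₂ = m₄/m₂² = 166352.68555 / 35636.19325 ≈ 4.668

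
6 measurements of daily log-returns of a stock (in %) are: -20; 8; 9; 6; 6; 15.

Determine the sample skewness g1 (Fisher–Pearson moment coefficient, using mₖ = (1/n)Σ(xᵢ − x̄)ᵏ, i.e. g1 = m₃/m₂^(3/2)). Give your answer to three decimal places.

-1.477

x̄ = (-20 + 8 + 9 + 6 + 6 + 15) / 6 = 4.0000
deviations (xᵢ − x̄): -24.0000, 4.0000, 5.0000, 2.0000, 2.0000, 11.0000
Σ(xᵢ − x̄)² = 746.0000 ⇒ m₂ = 746.0000/6 = 124.33333
Σ(xᵢ − x̄)³ = -12288.0000 ⇒ m₃ = -12288.0000/6 = -2048.00000
m₂^(3/2) = 124.33333^(1.5) = 1386.37707
g1 = m₃ / m₂^(3/2) = -2048.00000 / 1386.37707 ≈ -1.477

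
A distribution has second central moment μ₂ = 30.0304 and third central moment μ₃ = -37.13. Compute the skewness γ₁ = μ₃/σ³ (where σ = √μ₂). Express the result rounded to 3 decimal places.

σ = √μ₂ = √30.0304 = 5.48000
σ³ = μ₂^(3/2) = 164.56659
γ₁ = μ₃/σ³ = -37.13 / 164.56659 ≈ -0.226

-0.226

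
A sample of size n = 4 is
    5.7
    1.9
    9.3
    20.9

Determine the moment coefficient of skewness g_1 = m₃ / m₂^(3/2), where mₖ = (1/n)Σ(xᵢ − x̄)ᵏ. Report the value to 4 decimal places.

0.7082

x̄ = (5.7 + 1.9 + 9.3 + 20.9) / 4 = 9.4500
deviations (xᵢ − x̄): -3.7500, -7.5500, -0.1500, 11.4500
Σ(xᵢ − x̄)² = 202.1900 ⇒ m₂ = 202.1900/4 = 50.54750
Σ(xᵢ − x̄)³ = 1018.0170 ⇒ m₃ = 1018.0170/4 = 254.50425
m₂^(3/2) = 50.54750^(1.5) = 359.37637
g_1 = m₃ / m₂^(3/2) = 254.50425 / 359.37637 ≈ 0.7082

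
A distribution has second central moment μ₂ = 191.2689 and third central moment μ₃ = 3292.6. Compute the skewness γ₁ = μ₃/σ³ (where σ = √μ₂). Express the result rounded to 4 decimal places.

σ = √μ₂ = √191.2689 = 13.83000
σ³ = μ₂^(3/2) = 2645.24889
γ₁ = μ₃/σ³ = 3292.6 / 2645.24889 ≈ 1.2447

1.2447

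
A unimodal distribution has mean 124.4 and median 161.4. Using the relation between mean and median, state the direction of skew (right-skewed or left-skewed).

left-skewed

mean − median = 124.4 − 161.4 = -37.0
mean < median ⇒ the longer tail is on the left ⇒ left-skewed (negatively skewed).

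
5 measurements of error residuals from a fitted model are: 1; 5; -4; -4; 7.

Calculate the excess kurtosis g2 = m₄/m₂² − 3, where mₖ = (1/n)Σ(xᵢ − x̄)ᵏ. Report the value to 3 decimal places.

-1.653

x̄ = 1.0000
Σ(xᵢ − x̄)² = 102.0000 ⇒ m₂ = 20.40000
Σ(xᵢ − x̄)⁴ = 2802.0000 ⇒ m₄ = 560.40000
m₂² = 416.16000
g2 = m₄/m₂² − 3 = 1.34660 − 3 ≈ -1.653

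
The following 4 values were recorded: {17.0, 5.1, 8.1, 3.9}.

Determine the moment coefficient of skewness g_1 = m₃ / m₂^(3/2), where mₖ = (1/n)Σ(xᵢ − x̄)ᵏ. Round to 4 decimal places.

0.8712

x̄ = (17.0 + 5.1 + 8.1 + 3.9) / 4 = 8.5250
deviations (xᵢ − x̄): 8.4750, -3.4250, -0.4250, -4.6250
Σ(xᵢ − x̄)² = 105.1275 ⇒ m₂ = 105.1275/4 = 26.28188
Σ(xᵢ − x̄)³ = 469.5364 ⇒ m₃ = 469.5364/4 = 117.38409
m₂^(3/2) = 26.28188^(1.5) = 134.73627
g_1 = m₃ / m₂^(3/2) = 117.38409 / 134.73627 ≈ 0.8712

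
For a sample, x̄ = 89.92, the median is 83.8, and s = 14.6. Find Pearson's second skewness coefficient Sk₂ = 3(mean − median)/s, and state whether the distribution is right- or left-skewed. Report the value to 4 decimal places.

Sk₂ = 3(89.92 − 83.8) / 14.6 = 3 × 6.1200 / 14.6
    = 18.3600 / 14.6 ≈ 1.2575
Sk₂ > 0 ⇒ mean > median ⇒ right-skewed (positive skew).

1.2575, right-skewed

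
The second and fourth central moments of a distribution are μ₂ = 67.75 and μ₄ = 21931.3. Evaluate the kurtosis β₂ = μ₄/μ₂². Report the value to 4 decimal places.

μ₂² = 67.75² = 4590.06250
μ₄/μ₂² = 21931.3 / 4590.06250 = 4.77800
β₂ ≈ 4.7780

4.7780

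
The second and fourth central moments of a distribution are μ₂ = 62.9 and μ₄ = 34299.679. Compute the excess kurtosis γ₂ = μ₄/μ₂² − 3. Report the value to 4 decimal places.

5.6694

μ₂² = 62.9² = 3956.41000
μ₄/μ₂² = 34299.679 / 3956.41000 = 8.66939
γ₂ = 8.66939 − 3 ≈ 5.6694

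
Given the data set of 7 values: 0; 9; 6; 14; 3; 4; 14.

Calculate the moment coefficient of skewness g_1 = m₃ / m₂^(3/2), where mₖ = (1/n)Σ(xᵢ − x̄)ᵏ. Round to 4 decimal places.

0.2061

x̄ = (0 + 9 + 6 + 14 + 3 + 4 + 14) / 7 = 7.1429
deviations (xᵢ − x̄): -7.1429, 1.8571, -1.1429, 6.8571, -4.1429, -3.1429, 6.8571
Σ(xᵢ − x̄)² = 176.8571 ⇒ m₂ = 176.8571/7 = 25.26531
Σ(xᵢ − x̄)³ = 183.1837 ⇒ m₃ = 183.1837/7 = 26.16910
m₂^(3/2) = 25.26531^(1.5) = 126.99507
g_1 = m₃ / m₂^(3/2) = 26.16910 / 126.99507 ≈ 0.2061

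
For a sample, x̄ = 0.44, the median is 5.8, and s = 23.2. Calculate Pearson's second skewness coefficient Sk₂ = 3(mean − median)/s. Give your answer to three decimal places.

Sk₂ = 3(0.44 − 5.8) / 23.2 = 3 × -5.3600 / 23.2
    = -16.0800 / 23.2 ≈ -0.693

-0.693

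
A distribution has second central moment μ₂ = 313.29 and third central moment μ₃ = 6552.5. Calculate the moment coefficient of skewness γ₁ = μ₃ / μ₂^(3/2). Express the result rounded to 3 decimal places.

σ = √μ₂ = √313.29 = 17.70000
σ³ = μ₂^(3/2) = 5545.23300
γ₁ = μ₃/σ³ = 6552.5 / 5545.23300 ≈ 1.182

1.182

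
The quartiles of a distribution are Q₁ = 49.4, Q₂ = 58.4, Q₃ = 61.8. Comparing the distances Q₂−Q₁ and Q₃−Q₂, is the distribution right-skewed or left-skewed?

left-skewed

Q₂ − Q₁ = 9.0;  Q₃ − Q₂ = 3.4
Q₂ − Q₁ > Q₃ − Q₂ ⇒ the lower half is more spread out ⇒ left-skewed.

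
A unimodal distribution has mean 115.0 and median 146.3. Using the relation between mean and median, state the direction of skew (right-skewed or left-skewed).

mean − median = 115.0 − 146.3 = -31.3
mean < median ⇒ the longer tail is on the left ⇒ left-skewed (negatively skewed).

left-skewed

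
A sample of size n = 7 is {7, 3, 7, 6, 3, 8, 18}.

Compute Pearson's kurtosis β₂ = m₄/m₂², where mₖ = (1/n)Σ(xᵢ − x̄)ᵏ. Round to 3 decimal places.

x̄ = 7.4286
Σ(xᵢ − x̄)² = 153.7143 ⇒ m₂ = 21.95918
Σ(xᵢ − x̄)⁴ = 13262.8222 ⇒ m₄ = 1894.68888
m₂² = 482.20575
β₂ = m₄/m₂² = 1894.68888 / 482.20575 ≈ 3.929

3.929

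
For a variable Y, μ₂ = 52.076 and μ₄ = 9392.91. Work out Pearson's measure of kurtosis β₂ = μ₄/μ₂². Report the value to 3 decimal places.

3.464

μ₂² = 52.076² = 2711.90978
μ₄/μ₂² = 9392.91 / 2711.90978 = 3.46358
β₂ ≈ 3.464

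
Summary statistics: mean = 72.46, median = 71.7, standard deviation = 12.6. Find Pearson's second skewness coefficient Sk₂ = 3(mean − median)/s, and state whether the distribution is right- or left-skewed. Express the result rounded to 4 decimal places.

0.1810, right-skewed

Sk₂ = 3(72.46 − 71.7) / 12.6 = 3 × 0.7600 / 12.6
    = 2.2800 / 12.6 ≈ 0.1810
Sk₂ > 0 ⇒ mean > median ⇒ right-skewed (positive skew).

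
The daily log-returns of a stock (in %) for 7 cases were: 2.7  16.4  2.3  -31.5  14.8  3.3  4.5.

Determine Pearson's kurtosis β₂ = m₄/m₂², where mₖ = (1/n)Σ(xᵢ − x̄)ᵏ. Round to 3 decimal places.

4.041

x̄ = 1.7857
Σ(xᵢ − x̄)² = 1501.6486 ⇒ m₂ = 214.52122
Σ(xᵢ − x̄)⁴ = 1301890.6680 ⇒ m₄ = 185984.38114
m₂² = 46019.35576
β₂ = m₄/m₂² = 185984.38114 / 46019.35576 ≈ 4.041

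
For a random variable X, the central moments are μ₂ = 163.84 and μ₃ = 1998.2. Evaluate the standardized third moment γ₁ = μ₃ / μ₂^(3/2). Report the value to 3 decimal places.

σ = √μ₂ = √163.84 = 12.80000
σ³ = μ₂^(3/2) = 2097.15200
γ₁ = μ₃/σ³ = 1998.2 / 2097.15200 ≈ 0.953

0.953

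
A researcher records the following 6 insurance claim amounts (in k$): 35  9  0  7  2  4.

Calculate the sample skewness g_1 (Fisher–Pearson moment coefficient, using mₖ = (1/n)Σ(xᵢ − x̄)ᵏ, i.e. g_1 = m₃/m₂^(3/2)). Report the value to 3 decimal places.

x̄ = (35 + 9 + 0 + 7 + 2 + 4) / 6 = 9.5000
deviations (xᵢ − x̄): 25.5000, -0.5000, -9.5000, -2.5000, -7.5000, -5.5000
Σ(xᵢ − x̄)² = 833.5000 ⇒ m₂ = 833.5000/6 = 138.91667
Σ(xᵢ − x̄)³ = 15120.0000 ⇒ m₃ = 15120.0000/6 = 2520.00000
m₂^(3/2) = 138.91667^(1.5) = 1637.31232
g_1 = m₃ / m₂^(3/2) = 2520.00000 / 1637.31232 ≈ 1.539

1.539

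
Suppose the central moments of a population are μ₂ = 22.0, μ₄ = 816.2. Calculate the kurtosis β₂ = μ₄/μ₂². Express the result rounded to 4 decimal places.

1.6864

μ₂² = 22.0² = 484.00000
μ₄/μ₂² = 816.2 / 484.00000 = 1.68636
β₂ ≈ 1.6864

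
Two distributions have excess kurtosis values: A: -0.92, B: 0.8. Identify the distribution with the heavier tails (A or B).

Higher excess kurtosis ⇒ heavier tails relative to the normal distribution.
-0.92 vs 0.8: the larger is 0.8, so B has heavier tails. (B is leptokurtic — heavier-than-normal tails; the other is platykurtic.)

B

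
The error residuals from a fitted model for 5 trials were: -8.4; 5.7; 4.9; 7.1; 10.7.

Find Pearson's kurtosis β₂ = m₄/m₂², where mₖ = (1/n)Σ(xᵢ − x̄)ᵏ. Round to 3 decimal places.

x̄ = 4.0000
Σ(xᵢ − x̄)² = 211.9600 ⇒ m₂ = 42.39200
Σ(xᵢ − x̄)⁴ = 25758.6100 ⇒ m₄ = 5151.72200
m₂² = 1797.08166
β₂ = m₄/m₂² = 5151.72200 / 1797.08166 ≈ 2.867

2.867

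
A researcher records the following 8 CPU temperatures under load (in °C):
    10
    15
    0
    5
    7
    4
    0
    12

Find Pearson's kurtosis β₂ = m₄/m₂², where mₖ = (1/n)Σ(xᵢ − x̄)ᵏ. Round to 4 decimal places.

x̄ = 6.6250
Σ(xᵢ − x̄)² = 207.8750 ⇒ m₂ = 25.98438
Σ(xᵢ − x̄)⁴ = 9791.3691 ⇒ m₄ = 1223.92114
m₂² = 675.18774
β₂ = m₄/m₂² = 1223.92114 / 675.18774 ≈ 1.8127

1.8127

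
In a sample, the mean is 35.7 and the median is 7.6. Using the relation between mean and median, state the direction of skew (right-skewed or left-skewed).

right-skewed

mean − median = 35.7 − 7.6 = 28.1
mean > median ⇒ the longer tail is on the right ⇒ right-skewed (positively skewed).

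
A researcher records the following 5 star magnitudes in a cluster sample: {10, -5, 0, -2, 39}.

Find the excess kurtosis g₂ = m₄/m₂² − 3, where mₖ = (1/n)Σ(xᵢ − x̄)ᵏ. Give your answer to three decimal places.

x̄ = 8.4000
Σ(xᵢ − x̄)² = 1297.2000 ⇒ m₂ = 259.44000
Σ(xᵢ − x̄)⁴ = 925695.6960 ⇒ m₄ = 185139.13920
m₂² = 67309.11360
g₂ = m₄/m₂² − 3 = 2.75058 − 3 ≈ -0.249

-0.249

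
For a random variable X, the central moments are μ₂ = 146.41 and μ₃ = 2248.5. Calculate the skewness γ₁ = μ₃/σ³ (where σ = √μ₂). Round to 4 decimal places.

σ = √μ₂ = √146.41 = 12.10000
σ³ = μ₂^(3/2) = 1771.56100
γ₁ = μ₃/σ³ = 2248.5 / 1771.56100 ≈ 1.2692

1.2692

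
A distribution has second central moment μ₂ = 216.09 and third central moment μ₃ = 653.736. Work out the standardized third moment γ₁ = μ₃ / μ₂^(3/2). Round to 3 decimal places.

σ = √μ₂ = √216.09 = 14.70000
σ³ = μ₂^(3/2) = 3176.52300
γ₁ = μ₃/σ³ = 653.736 / 3176.52300 ≈ 0.206

0.206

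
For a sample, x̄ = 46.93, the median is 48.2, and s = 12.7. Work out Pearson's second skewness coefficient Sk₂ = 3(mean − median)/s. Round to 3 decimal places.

Sk₂ = 3(46.93 − 48.2) / 12.7 = 3 × -1.2700 / 12.7
    = -3.8100 / 12.7 ≈ -0.300

-0.300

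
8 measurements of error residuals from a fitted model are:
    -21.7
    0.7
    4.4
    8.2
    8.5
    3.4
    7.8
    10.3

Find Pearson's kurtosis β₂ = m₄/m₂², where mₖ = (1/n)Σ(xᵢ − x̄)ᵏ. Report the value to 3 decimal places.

5.122

x̄ = 2.7000
Σ(xᵢ − x̄)² = 750.4000 ⇒ m₂ = 93.80000
Σ(xᵢ − x̄)⁴ = 360537.5716 ⇒ m₄ = 45067.19645
m₂² = 8798.44000
β₂ = m₄/m₂² = 45067.19645 / 8798.44000 ≈ 5.122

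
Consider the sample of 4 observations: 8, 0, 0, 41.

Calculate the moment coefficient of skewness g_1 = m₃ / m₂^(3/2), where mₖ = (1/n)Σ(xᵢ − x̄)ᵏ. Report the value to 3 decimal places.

x̄ = (8 + 0 + 0 + 41) / 4 = 12.2500
deviations (xᵢ − x̄): -4.2500, -12.2500, -12.2500, 28.7500
Σ(xᵢ − x̄)² = 1144.7500 ⇒ m₂ = 1144.7500/4 = 286.18750
Σ(xᵢ − x̄)³ = 20010.3750 ⇒ m₃ = 20010.3750/4 = 5002.59375
m₂^(3/2) = 286.18750^(1.5) = 4841.45602
g_1 = m₃ / m₂^(3/2) = 5002.59375 / 4841.45602 ≈ 1.033

1.033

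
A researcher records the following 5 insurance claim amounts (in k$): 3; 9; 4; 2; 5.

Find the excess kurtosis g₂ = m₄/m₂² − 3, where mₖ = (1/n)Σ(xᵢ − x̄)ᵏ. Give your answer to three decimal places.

x̄ = 4.6000
Σ(xᵢ − x̄)² = 29.2000 ⇒ m₂ = 5.84000
Σ(xᵢ − x̄)⁴ = 427.2160 ⇒ m₄ = 85.44320
m₂² = 34.10560
g₂ = m₄/m₂² − 3 = 2.50525 − 3 ≈ -0.495

-0.495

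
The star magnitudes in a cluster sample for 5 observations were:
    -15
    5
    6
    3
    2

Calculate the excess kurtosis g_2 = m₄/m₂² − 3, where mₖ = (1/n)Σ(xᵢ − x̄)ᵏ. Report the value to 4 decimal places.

0.0865

x̄ = 0.2000
Σ(xᵢ − x̄)² = 298.8000 ⇒ m₂ = 59.76000
Σ(xᵢ − x̄)⁴ = 55113.9360 ⇒ m₄ = 11022.78720
m₂² = 3571.25760
g_2 = m₄/m₂² − 3 = 3.08653 − 3 ≈ 0.0865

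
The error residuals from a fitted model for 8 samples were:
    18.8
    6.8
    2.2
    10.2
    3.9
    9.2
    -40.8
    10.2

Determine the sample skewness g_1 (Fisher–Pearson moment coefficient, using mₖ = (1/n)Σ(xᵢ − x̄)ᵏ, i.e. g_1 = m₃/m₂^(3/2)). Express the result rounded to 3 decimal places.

-1.918

x̄ = (18.8 + 6.8 + 2.2 + 10.2 + 3.9 + 9.2 - 40.8 + 10.2) / 8 = 2.5625
deviations (xᵢ − x̄): 16.2375, 4.2375, -0.3625, 7.6375, 1.3375, 6.6375, -43.3625, 7.6375
Σ(xᵢ − x̄)² = 2324.5587 ⇒ m₂ = 2324.5587/8 = 290.56984
Σ(xᵢ − x̄)³ = -75991.7937 ⇒ m₃ = -75991.7937/8 = -9498.97421
m₂^(3/2) = 290.56984^(1.5) = 4953.08533
g_1 = m₃ / m₂^(3/2) = -9498.97421 / 4953.08533 ≈ -1.918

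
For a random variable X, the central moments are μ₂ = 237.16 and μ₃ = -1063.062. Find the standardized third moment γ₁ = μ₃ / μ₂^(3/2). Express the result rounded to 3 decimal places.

-0.291

σ = √μ₂ = √237.16 = 15.40000
σ³ = μ₂^(3/2) = 3652.26400
γ₁ = μ₃/σ³ = -1063.062 / 3652.26400 ≈ -0.291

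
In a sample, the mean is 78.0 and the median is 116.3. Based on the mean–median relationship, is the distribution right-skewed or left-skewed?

left-skewed

mean − median = 78.0 − 116.3 = -38.3
mean < median ⇒ the longer tail is on the left ⇒ left-skewed (negatively skewed).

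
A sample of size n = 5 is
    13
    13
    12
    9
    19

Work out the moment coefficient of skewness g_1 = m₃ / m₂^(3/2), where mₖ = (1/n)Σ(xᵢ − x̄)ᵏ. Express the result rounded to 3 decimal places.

x̄ = (13 + 13 + 12 + 9 + 19) / 5 = 13.2000
deviations (xᵢ − x̄): -0.2000, -0.2000, -1.2000, -4.2000, 5.8000
Σ(xᵢ − x̄)² = 52.8000 ⇒ m₂ = 52.8000/5 = 10.56000
Σ(xᵢ − x̄)³ = 119.2800 ⇒ m₃ = 119.2800/5 = 23.85600
m₂^(3/2) = 10.56000^(1.5) = 34.31594
g_1 = m₃ / m₂^(3/2) = 23.85600 / 34.31594 ≈ 0.695

0.695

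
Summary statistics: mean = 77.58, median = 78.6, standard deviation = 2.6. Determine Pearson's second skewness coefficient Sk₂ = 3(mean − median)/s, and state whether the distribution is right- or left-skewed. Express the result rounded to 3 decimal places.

-1.177, left-skewed

Sk₂ = 3(77.58 − 78.6) / 2.6 = 3 × -1.0200 / 2.6
    = -3.0600 / 2.6 ≈ -1.177
Sk₂ < 0 ⇒ mean < median ⇒ left-skewed (negative skew).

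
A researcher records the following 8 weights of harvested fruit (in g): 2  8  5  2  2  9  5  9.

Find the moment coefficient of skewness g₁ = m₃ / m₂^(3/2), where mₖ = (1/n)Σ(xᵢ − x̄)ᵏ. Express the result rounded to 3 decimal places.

0.119

x̄ = (2 + 8 + 5 + 2 + 2 + 9 + 5 + 9) / 8 = 5.2500
deviations (xᵢ − x̄): -3.2500, 2.7500, -0.2500, -3.2500, -3.2500, 3.7500, -0.2500, 3.7500
Σ(xᵢ − x̄)² = 67.5000 ⇒ m₂ = 67.5000/8 = 8.43750
Σ(xᵢ − x̄)³ = 23.2500 ⇒ m₃ = 23.2500/8 = 2.90625
m₂^(3/2) = 8.43750^(1.5) = 24.50872
g₁ = m₃ / m₂^(3/2) = 2.90625 / 24.50872 ≈ 0.119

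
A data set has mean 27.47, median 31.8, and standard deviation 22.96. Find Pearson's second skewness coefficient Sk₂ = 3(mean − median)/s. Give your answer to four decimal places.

Sk₂ = 3(27.47 − 31.8) / 22.96 = 3 × -4.3300 / 22.96
    = -12.9900 / 22.96 ≈ -0.5658

-0.5658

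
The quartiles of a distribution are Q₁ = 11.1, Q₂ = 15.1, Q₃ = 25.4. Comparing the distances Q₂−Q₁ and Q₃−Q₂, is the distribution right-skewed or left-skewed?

Q₂ − Q₁ = 4.0;  Q₃ − Q₂ = 10.3
Q₃ − Q₂ > Q₂ − Q₁ ⇒ the upper half is more spread out ⇒ right-skewed.

right-skewed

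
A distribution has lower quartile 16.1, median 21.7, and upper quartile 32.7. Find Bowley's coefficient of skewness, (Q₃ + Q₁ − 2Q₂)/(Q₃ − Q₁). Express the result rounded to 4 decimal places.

0.3253

numerator: Q₃ + Q₁ − 2Q₂ = 32.7 + 16.1 − 2×21.7 = 5.4000
denominator: Q₃ − Q₁ = 32.7 − 16.1 = 16.6000
Bowley skewness = 5.4000 / 16.6000 ≈ 0.3253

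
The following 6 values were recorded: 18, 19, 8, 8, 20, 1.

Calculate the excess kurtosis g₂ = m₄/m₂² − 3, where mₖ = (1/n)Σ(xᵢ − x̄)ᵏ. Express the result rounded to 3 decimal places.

-1.436

x̄ = 12.3333
Σ(xᵢ − x̄)² = 301.3333 ⇒ m₂ = 50.22222
Σ(xᵢ − x̄)⁴ = 23664.4444 ⇒ m₄ = 3944.07407
m₂² = 2522.27160
g₂ = m₄/m₂² − 3 = 1.56370 − 3 ≈ -1.436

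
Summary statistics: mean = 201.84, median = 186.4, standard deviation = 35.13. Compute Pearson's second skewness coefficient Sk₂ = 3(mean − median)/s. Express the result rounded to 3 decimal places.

Sk₂ = 3(201.84 − 186.4) / 35.13 = 3 × 15.4400 / 35.13
    = 46.3200 / 35.13 ≈ 1.319

1.319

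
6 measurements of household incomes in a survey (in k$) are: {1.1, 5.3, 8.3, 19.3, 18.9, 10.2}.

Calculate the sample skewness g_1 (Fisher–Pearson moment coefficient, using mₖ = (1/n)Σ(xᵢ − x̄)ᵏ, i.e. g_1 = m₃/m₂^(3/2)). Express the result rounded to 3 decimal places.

0.155

x̄ = (1.1 + 5.3 + 8.3 + 19.3 + 18.9 + 10.2) / 6 = 10.5167
deviations (xᵢ − x̄): -9.4167, -5.2167, -2.2167, 8.7833, 8.3833, -0.3167
Σ(xᵢ − x̄)² = 268.3283 ⇒ m₂ = 268.3283/6 = 44.72139
Σ(xᵢ − x̄)³ = 278.8926 ⇒ m₃ = 278.8926/6 = 46.48209
m₂^(3/2) = 44.72139^(1.5) = 299.07005
g_1 = m₃ / m₂^(3/2) = 46.48209 / 299.07005 ≈ 0.155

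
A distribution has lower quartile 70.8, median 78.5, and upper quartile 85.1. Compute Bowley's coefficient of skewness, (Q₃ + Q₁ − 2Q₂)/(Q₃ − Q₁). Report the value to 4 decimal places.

-0.0769

numerator: Q₃ + Q₁ − 2Q₂ = 85.1 + 70.8 − 2×78.5 = -1.1000
denominator: Q₃ − Q₁ = 85.1 − 70.8 = 14.3000
Bowley skewness = -1.1000 / 14.3000 ≈ -0.0769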